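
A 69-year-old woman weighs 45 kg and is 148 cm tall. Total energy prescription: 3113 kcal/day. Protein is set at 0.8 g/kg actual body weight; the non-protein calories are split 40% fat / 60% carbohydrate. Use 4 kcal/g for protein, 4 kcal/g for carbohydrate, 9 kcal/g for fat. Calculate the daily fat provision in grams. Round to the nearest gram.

132 g/day

Protein = 0.8 × 45 = 36 g → 36 × 4 = 144 kcal.
Non-protein calories = 3113 − 144 = 2969 kcal.
Fat: 40% × 2969 = 1187.6 kcal; carbohydrate: 1781.4 kcal.
Fat: 1187.6 kcal ÷ 9 kcal/g = 131.9556 g.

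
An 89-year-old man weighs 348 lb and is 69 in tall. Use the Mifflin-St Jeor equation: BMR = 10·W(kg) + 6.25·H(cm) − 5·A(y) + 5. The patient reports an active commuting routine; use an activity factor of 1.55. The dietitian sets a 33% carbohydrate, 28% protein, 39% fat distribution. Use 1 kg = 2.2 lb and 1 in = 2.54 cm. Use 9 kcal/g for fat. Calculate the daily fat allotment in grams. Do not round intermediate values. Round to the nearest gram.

150 g/day

Convert to metric: weight = 348 ÷ 2.2 = 158.1818 kg; height = 69 × 2.54 = 175.26 cm.
Mifflin-St Jeor (male): BMR = 10(158.1818) + 6.25(175.26) − 5(89) + 5 = 1581.8182 + 1095.375 − 445 + 5 = 2237.1932 kcal/day.
TEE = 2237.1932 × 1.55 = 3467.6494 kcal/day.
Fat energy = 39% × 3467.6494 = 1352.3833 kcal.
Fat = 1352.3833 ÷ 9 kcal/g = 150.2648 g.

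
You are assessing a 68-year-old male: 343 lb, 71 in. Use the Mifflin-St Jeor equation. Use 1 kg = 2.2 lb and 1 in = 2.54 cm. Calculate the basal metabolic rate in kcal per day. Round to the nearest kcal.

2351 kcal per day

Convert to metric: weight = 343 ÷ 2.2 = 155.9091 kg; height = 71 × 2.54 = 180.34 cm.
Mifflin-St Jeor (male): BMR = 10(155.9091) + 6.25(180.34) − 5(68) + 5 = 1559.0909 + 1127.125 − 340 + 5 = 2351.2159 kcal/day.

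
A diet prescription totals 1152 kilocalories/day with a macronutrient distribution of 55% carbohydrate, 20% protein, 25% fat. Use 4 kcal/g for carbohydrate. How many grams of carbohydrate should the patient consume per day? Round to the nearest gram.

Carbohydrate energy = 55% × 1152 = 633.6 kcal.
At 4 kcal/g: 633.6 ÷ 4 = 158.4 g.

158 g/day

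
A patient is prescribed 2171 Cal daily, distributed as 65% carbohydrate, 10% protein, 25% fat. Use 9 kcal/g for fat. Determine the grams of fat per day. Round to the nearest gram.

60 g/day

Fat energy = 25% × 2171 = 542.75 kcal.
At 9 kcal/g: 542.75 ÷ 9 = 60.3056 g.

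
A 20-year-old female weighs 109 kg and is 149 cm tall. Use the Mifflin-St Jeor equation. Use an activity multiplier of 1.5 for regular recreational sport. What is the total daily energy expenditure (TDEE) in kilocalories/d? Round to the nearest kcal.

Mifflin-St Jeor (female): BMR = 10(109) + 6.25(149) − 5(20) − 161 = 1090 + 931.25 − 100 − 161 = 1760.25 kcal/day.
TEE = BMR × activity factor = 1760.25 × 1.5 = 2640.375 kcal/day.

2640 kilocalories/d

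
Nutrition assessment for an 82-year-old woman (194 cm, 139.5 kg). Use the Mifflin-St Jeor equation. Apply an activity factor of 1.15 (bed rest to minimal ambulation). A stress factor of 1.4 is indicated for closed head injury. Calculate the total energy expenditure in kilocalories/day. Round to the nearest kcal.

3279 kilocalories/day

Mifflin-St Jeor (female): BMR = 10(139.5) + 6.25(194) − 5(82) − 161 = 1395 + 1212.5 − 410 − 161 = 2036.5 kcal/day.
TEE = BMR × activity factor = 2036.5 × 1.15 = 2341.975 kcal/day.
Apply stress factor: 2341.975 × 1.4 = 3278.765 kcal/day.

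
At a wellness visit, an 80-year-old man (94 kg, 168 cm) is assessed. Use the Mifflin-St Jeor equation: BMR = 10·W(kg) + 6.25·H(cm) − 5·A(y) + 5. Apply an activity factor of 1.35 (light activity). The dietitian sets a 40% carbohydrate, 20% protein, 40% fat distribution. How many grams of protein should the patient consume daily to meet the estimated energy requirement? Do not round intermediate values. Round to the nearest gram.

108 g/day

Mifflin-St Jeor (male): BMR = 10(94) + 6.25(168) − 5(80) + 5 = 940 + 1050 − 400 + 5 = 1595 kcal/day.
TEE = 1595 × 1.35 = 2153.25 kcal/day.
Protein energy = 20% × 2153.25 = 430.65 kcal.
Protein = 430.65 ÷ 4 kcal/g = 107.6625 g.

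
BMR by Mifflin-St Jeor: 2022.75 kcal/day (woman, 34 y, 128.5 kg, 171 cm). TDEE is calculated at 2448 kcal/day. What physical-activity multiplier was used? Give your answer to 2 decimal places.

1.21

Activity factor = TEE ÷ BMR = 2448 ÷ 2022.75 = 1.21.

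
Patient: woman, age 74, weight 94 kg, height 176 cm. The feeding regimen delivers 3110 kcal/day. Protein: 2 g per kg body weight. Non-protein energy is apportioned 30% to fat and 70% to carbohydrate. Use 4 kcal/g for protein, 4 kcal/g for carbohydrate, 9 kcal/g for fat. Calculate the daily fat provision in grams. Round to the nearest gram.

79 g/day

Protein = 2 × 94 = 188 g → 188 × 4 = 752 kcal.
Non-protein calories = 3110 − 752 = 2358 kcal.
Fat: 30% × 2358 = 707.4 kcal; carbohydrate: 1650.6 kcal.
Fat: 707.4 kcal ÷ 9 kcal/g = 78.6 g.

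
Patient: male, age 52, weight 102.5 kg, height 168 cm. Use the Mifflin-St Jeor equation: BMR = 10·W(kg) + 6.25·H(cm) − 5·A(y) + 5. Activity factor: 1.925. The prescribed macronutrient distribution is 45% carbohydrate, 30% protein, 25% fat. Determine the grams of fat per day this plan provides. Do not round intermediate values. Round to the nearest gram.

Mifflin-St Jeor (male): BMR = 10(102.5) + 6.25(168) − 5(52) + 5 = 1025 + 1050 − 260 + 5 = 1820 kcal/day.
TEE = 1820 × 1.925 = 3503.5 kcal/day.
Fat energy = 25% × 3503.5 = 875.875 kcal.
Fat = 875.875 ÷ 9 kcal/g = 97.3194 g.

97 g/day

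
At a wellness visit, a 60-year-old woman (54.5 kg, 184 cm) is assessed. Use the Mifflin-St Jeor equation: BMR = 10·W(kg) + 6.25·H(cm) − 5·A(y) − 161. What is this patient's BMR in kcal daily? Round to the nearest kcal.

Mifflin-St Jeor (female): BMR = 10(54.5) + 6.25(184) − 5(60) − 161 = 545 + 1150 − 300 − 161 = 1234 kcal/day.

1234 kcal daily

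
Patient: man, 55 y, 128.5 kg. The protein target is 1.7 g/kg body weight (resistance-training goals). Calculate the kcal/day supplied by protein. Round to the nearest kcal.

Protein = 1.7 g/kg × 128.5 kg = 218.45 g/day.
Protein energy = 218.45 g × 4 kcal/g = 873.8 kcal/day.

874 kcal/day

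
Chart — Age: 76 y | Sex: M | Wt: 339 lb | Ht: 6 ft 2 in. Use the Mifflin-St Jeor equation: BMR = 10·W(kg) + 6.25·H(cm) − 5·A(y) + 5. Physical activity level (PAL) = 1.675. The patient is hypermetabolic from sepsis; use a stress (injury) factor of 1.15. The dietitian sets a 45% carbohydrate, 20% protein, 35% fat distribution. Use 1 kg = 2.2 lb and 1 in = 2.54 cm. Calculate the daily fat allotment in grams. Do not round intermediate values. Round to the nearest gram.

Convert to metric: weight = 339 ÷ 2.2 = 154.0909 kg; height = (6×12 + 2) × 2.54 = 74 × 2.54 = 187.96 cm.
Mifflin-St Jeor (male): BMR = 10(154.0909) + 6.25(187.96) − 5(76) + 5 = 1540.9091 + 1174.75 − 380 + 5 = 2340.6591 kcal/day.
TEE = 2340.6591 × 1.675 = 3920.604 kcal/day.
With stress factor 1.15: 3920.604 × 1.15 = 4508.6946 kcal/day.
Fat energy = 35% × 4508.6946 = 1578.0431 kcal.
Fat = 1578.0431 ÷ 9 kcal/g = 175.3381 g.

175 g/day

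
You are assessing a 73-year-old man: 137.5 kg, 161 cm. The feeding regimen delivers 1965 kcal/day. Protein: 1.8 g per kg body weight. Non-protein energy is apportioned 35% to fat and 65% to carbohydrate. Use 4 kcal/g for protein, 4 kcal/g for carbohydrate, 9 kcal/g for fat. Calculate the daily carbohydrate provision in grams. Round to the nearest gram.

Protein = 1.8 × 137.5 = 247.5 g → 247.5 × 4 = 990 kcal.
Non-protein calories = 1965 − 990 = 975 kcal.
Fat: 35% × 975 = 341.25 kcal; carbohydrate: 633.75 kcal.
Carbohydrate: 633.75 kcal ÷ 4 kcal/g = 158.4375 g.

158 g/day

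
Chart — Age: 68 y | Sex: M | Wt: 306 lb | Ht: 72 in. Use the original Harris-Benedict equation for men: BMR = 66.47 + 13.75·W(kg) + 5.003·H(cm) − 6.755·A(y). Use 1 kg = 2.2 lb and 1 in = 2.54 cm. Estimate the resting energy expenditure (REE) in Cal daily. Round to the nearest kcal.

2435 Cal daily

Convert to metric: weight = 306 ÷ 2.2 = 139.0909 kg; height = 72 × 2.54 = 182.88 cm.
Harris-Benedict: BMR = 66.47 + 13.75(139.0909) + 5.003(182.88) − 6.755(68) = 2434.5786 kcal/day.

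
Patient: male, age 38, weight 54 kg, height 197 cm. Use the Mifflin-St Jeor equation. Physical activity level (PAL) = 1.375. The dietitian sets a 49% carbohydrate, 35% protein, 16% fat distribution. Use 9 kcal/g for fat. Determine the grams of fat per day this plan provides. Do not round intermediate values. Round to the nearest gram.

39 g/day

Mifflin-St Jeor (male): BMR = 10(54) + 6.25(197) − 5(38) + 5 = 540 + 1231.25 − 190 + 5 = 1586.25 kcal/day.
TEE = 1586.25 × 1.375 = 2181.0938 kcal/day.
Fat energy = 16% × 2181.0938 = 348.975 kcal.
Fat = 348.975 ÷ 9 kcal/g = 38.775 g.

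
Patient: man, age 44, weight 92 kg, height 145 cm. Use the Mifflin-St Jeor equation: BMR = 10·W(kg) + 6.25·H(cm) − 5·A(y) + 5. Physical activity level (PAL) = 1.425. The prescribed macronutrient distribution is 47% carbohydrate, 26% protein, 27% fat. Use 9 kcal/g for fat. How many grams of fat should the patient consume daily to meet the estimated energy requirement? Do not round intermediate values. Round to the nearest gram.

69 g/day

Mifflin-St Jeor (male): BMR = 10(92) + 6.25(145) − 5(44) + 5 = 920 + 906.25 − 220 + 5 = 1611.25 kcal/day.
TEE = 1611.25 × 1.425 = 2296.0313 kcal/day.
Fat energy = 27% × 2296.0313 = 619.9284 kcal.
Fat = 619.9284 ÷ 9 kcal/g = 68.8809 g.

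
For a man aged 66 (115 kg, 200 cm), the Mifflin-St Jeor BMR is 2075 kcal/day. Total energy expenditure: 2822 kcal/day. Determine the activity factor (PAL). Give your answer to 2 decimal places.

1.36

Activity factor = TEE ÷ BMR = 2822 ÷ 2075 = 1.36.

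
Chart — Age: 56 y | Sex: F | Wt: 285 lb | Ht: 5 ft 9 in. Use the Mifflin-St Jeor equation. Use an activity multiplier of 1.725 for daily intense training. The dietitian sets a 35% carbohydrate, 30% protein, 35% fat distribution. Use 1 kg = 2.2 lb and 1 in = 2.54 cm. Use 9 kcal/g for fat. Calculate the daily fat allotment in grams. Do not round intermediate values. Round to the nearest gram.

131 g/day

Convert to metric: weight = 285 ÷ 2.2 = 129.5455 kg; height = (5×12 + 9) × 2.54 = 69 × 2.54 = 175.26 cm.
Mifflin-St Jeor (female): BMR = 10(129.5455) + 6.25(175.26) − 5(56) − 161 = 1295.4545 + 1095.375 − 280 − 161 = 1949.8295 kcal/day.
TEE = 1949.8295 × 1.725 = 3363.456 kcal/day.
Fat energy = 35% × 3363.456 = 1177.2096 kcal.
Fat = 1177.2096 ÷ 9 kcal/g = 130.8011 g.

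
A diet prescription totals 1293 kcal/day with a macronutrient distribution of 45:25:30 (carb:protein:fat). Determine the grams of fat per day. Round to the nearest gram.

Fat energy = 30% × 1293 = 387.9 kcal.
At 9 kcal/g: 387.9 ÷ 9 = 43.1 g.

43 g/day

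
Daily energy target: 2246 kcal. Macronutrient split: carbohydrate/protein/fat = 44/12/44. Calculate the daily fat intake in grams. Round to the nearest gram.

Fat energy = 44% × 2246 = 988.24 kcal.
At 9 kcal/g: 988.24 ÷ 9 = 109.8044 g.

110 g/day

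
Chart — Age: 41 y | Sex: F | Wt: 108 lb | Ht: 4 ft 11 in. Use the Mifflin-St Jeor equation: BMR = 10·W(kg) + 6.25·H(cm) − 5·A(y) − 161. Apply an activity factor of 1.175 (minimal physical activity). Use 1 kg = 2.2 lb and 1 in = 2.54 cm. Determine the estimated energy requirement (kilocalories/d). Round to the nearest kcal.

1247 kilocalories/d

Convert to metric: weight = 108 ÷ 2.2 = 49.0909 kg; height = (4×12 + 11) × 2.54 = 59 × 2.54 = 149.86 cm.
Mifflin-St Jeor (female): BMR = 10(49.0909) + 6.25(149.86) − 5(41) − 161 = 490.9091 + 936.625 − 205 − 161 = 1061.5341 kcal/day.
TEE = BMR × activity factor = 1061.5341 × 1.175 = 1247.3026 kcal/day.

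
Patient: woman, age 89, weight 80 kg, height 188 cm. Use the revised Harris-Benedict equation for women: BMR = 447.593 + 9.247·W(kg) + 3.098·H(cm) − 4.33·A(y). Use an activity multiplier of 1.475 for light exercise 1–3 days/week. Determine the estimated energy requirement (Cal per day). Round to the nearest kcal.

2042 Cal per day

Harris-Benedict: BMR = 447.593 + 9.247(80) + 3.098(188) − 4.33(89) = 1384.407 kcal/day.
TEE = BMR × activity factor = 1384.407 × 1.475 = 2042.0003 kcal/day.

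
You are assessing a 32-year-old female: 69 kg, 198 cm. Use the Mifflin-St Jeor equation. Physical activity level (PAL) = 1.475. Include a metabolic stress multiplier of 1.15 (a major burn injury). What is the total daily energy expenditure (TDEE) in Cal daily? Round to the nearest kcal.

2725 Cal daily

Mifflin-St Jeor (female): BMR = 10(69) + 6.25(198) − 5(32) − 161 = 690 + 1237.5 − 160 − 161 = 1606.5 kcal/day.
TEE = BMR × activity factor = 1606.5 × 1.475 = 2369.5875 kcal/day.
Apply stress factor: 2369.5875 × 1.15 = 2725.0256 kcal/day.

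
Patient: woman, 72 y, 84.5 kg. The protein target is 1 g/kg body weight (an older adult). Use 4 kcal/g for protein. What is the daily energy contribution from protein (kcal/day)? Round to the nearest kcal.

Protein = 1 g/kg × 84.5 kg = 84.5 g/day.
Protein energy = 84.5 g × 4 kcal/g = 338 kcal/day.

338 kcal/day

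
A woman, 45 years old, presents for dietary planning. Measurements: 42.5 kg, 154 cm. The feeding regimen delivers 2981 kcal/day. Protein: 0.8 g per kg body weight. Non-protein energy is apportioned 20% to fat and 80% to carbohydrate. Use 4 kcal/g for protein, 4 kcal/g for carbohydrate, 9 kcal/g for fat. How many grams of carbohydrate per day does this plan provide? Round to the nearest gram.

Protein = 0.8 × 42.5 = 34 g → 34 × 4 = 136 kcal.
Non-protein calories = 2981 − 136 = 2845 kcal.
Fat: 20% × 2845 = 569 kcal; carbohydrate: 2276 kcal.
Carbohydrate: 2276 kcal ÷ 4 kcal/g = 569 g.

569 g/day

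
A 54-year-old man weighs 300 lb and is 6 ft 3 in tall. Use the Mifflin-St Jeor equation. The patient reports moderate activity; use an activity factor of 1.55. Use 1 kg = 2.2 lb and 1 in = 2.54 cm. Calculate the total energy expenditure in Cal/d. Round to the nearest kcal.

3548 Cal/d

Convert to metric: weight = 300 ÷ 2.2 = 136.3636 kg; height = (6×12 + 3) × 2.54 = 75 × 2.54 = 190.5 cm.
Mifflin-St Jeor (male): BMR = 10(136.3636) + 6.25(190.5) − 5(54) + 5 = 1363.6364 + 1190.625 − 270 + 5 = 2289.2614 kcal/day.
TEE = BMR × activity factor = 2289.2614 × 1.55 = 3548.3551 kcal/day.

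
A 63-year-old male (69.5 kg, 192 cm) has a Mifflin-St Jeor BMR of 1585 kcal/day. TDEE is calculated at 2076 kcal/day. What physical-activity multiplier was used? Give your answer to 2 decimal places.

Activity factor = TEE ÷ BMR = 2076 ÷ 1585 = 1.31.

1.31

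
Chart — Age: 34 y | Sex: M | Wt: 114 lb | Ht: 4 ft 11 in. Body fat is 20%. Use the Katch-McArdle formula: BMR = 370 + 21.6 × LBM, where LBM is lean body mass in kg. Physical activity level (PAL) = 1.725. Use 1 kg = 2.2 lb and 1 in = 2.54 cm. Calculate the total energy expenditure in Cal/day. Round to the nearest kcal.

2183 Cal/day

Convert to metric: weight = 114 ÷ 2.2 = 51.8182 kg; height = (4×12 + 11) × 2.54 = 59 × 2.54 = 149.86 cm.
LBM = 51.8182 × (1 − 0.2) = 41.4545 kg. Katch-McArdle: BMR = 370 + 21.6 × 41.4545 = 1265.4182 kcal/day.
TEE = BMR × activity factor = 1265.4182 × 1.725 = 2182.8464 kcal/day.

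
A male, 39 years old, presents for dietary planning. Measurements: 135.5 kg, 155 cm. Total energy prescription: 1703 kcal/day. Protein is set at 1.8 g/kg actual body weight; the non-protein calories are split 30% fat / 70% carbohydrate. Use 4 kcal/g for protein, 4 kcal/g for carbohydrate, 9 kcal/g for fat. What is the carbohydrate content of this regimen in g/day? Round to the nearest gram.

Protein = 1.8 × 135.5 = 243.9 g → 243.9 × 4 = 975.6 kcal.
Non-protein calories = 1703 − 975.6 = 727.4 kcal.
Fat: 30% × 727.4 = 218.22 kcal; carbohydrate: 509.18 kcal.
Carbohydrate: 509.18 kcal ÷ 4 kcal/g = 127.295 g.

127 g/day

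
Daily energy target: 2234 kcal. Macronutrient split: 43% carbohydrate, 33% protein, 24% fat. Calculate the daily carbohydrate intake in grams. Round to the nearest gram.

Carbohydrate energy = 43% × 2234 = 960.62 kcal.
At 4 kcal/g: 960.62 ÷ 4 = 240.155 g.

240 g/day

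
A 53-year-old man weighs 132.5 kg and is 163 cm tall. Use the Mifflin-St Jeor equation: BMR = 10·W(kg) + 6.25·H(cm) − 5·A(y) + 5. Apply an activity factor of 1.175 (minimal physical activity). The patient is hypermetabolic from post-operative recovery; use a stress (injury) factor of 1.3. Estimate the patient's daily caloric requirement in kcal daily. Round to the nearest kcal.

3183 kcal daily

Mifflin-St Jeor (male): BMR = 10(132.5) + 6.25(163) − 5(53) + 5 = 1325 + 1018.75 − 265 + 5 = 2083.75 kcal/day.
TEE = BMR × activity factor = 2083.75 × 1.175 = 2448.4063 kcal/day.
Apply stress factor: 2448.4063 × 1.3 = 3182.9281 kcal/day.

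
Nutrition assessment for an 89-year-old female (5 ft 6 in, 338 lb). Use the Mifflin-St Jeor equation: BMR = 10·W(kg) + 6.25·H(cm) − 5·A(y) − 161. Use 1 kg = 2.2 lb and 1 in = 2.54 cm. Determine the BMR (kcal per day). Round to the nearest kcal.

1978 kcal per day

Convert to metric: weight = 338 ÷ 2.2 = 153.6364 kg; height = (5×12 + 6) × 2.54 = 66 × 2.54 = 167.64 cm.
Mifflin-St Jeor (female): BMR = 10(153.6364) + 6.25(167.64) − 5(89) − 161 = 1536.3636 + 1047.75 − 445 − 161 = 1978.1136 kcal/day.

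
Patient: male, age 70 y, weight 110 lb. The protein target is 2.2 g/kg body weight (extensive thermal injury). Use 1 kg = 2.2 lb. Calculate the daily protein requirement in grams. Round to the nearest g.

Weight in kg = 110 ÷ 2.2 = 50 kg.
Protein = 2.2 g/kg × 50 kg = 110 g/day.

110 g/day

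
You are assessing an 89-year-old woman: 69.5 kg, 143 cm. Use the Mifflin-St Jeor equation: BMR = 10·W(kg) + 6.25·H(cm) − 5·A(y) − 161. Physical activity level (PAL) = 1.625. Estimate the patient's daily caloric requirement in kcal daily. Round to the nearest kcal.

Mifflin-St Jeor (female): BMR = 10(69.5) + 6.25(143) − 5(89) − 161 = 695 + 893.75 − 445 − 161 = 982.75 kcal/day.
TEE = BMR × activity factor = 982.75 × 1.625 = 1596.9688 kcal/day.

1597 kcal daily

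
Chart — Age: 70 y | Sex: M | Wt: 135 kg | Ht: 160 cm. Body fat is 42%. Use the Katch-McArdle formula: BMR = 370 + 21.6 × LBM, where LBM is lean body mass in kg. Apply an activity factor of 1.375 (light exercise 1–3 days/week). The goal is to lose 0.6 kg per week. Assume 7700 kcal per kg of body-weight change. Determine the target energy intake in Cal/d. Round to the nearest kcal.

2174 Cal/d

LBM = 135 × (1 − 0.42) = 78.3 kg. Katch-McArdle: BMR = 370 + 21.6 × 78.3 = 2061.28 kcal/day.
TEE = 2061.28 × 1.375 = 2834.26 kcal/day.
Required daily deficit = 0.6 × 7700 ÷ 7 = 660 kcal/day.
Target intake = 2834.26 − 660 = 2174.26 kcal/day.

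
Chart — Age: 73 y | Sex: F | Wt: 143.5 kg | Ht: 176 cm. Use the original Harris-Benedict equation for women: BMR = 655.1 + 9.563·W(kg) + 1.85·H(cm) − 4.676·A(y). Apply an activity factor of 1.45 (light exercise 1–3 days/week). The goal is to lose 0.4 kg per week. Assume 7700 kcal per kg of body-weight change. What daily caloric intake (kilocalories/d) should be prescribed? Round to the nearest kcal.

Harris-Benedict: BMR = 655.1 + 9.563(143.5) + 1.85(176) − 4.676(73) = 2011.6425 kcal/day.
TEE = 2011.6425 × 1.45 = 2916.8816 kcal/day.
Required daily deficit = 0.4 × 7700 ÷ 7 = 440 kcal/day.
Target intake = 2916.8816 − 440 = 2476.8816 kcal/day.

2477 kilocalories/d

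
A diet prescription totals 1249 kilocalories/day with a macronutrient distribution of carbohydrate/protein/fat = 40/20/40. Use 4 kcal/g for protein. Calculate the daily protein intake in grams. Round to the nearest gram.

62 g/day

Protein energy = 20% × 1249 = 249.8 kcal.
At 4 kcal/g: 249.8 ÷ 4 = 62.45 g.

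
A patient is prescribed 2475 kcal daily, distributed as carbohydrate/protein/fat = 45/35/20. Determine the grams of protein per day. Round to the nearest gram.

217 g/day

Protein energy = 35% × 2475 = 866.25 kcal.
At 4 kcal/g: 866.25 ÷ 4 = 216.5625 g.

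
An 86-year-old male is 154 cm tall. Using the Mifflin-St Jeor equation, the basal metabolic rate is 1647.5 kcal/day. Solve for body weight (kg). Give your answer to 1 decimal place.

1647.5 = 10·W + 6.25(154) − 5(86) + 5
10·W = 1647.5 − 537.5 = 1110, so W = 111 kg.

111.0 kg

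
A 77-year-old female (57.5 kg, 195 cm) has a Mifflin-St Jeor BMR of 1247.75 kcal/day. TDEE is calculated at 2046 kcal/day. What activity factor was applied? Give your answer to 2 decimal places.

1.64

Activity factor = TEE ÷ BMR = 2046 ÷ 1247.75 = 1.64.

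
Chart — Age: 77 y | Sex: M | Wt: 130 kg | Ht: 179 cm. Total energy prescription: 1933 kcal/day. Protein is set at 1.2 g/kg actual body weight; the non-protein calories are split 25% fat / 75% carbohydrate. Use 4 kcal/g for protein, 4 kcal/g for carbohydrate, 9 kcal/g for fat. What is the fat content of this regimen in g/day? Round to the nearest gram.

36 g/day

Protein = 1.2 × 130 = 156 g → 156 × 4 = 624 kcal.
Non-protein calories = 1933 − 624 = 1309 kcal.
Fat: 25% × 1309 = 327.25 kcal; carbohydrate: 981.75 kcal.
Fat: 327.25 kcal ÷ 9 kcal/g = 36.3611 g.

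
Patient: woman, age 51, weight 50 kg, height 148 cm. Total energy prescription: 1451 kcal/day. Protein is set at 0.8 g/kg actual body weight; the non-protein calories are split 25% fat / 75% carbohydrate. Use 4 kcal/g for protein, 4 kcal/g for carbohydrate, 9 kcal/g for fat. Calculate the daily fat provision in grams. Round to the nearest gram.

36 g/day

Protein = 0.8 × 50 = 40 g → 40 × 4 = 160 kcal.
Non-protein calories = 1451 − 160 = 1291 kcal.
Fat: 25% × 1291 = 322.75 kcal; carbohydrate: 968.25 kcal.
Fat: 322.75 kcal ÷ 9 kcal/g = 35.8611 g.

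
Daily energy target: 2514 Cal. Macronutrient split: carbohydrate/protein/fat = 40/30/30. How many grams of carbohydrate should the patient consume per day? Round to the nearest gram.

Carbohydrate energy = 40% × 2514 = 1005.6 kcal.
At 4 kcal/g: 1005.6 ÷ 4 = 251.4 g.

251 g/day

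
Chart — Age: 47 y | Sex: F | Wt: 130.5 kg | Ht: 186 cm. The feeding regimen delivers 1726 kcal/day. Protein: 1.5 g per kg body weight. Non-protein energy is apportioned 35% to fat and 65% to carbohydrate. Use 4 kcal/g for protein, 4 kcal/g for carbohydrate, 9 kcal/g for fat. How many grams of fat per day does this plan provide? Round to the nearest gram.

Protein = 1.5 × 130.5 = 195.75 g → 195.75 × 4 = 783 kcal.
Non-protein calories = 1726 − 783 = 943 kcal.
Fat: 35% × 943 = 330.05 kcal; carbohydrate: 612.95 kcal.
Fat: 330.05 kcal ÷ 9 kcal/g = 36.6722 g.

37 g/day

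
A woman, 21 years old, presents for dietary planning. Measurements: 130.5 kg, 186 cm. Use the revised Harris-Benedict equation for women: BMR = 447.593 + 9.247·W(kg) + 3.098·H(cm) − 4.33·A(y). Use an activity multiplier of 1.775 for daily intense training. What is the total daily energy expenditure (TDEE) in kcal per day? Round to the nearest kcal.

3798 kcal per day

Harris-Benedict: BMR = 447.593 + 9.247(130.5) + 3.098(186) − 4.33(21) = 2139.6245 kcal/day.
TEE = BMR × activity factor = 2139.6245 × 1.775 = 3797.8335 kcal/day.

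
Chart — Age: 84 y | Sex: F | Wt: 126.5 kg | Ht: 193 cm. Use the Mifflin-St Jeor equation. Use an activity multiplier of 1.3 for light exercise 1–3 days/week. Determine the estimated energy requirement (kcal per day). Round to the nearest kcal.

Mifflin-St Jeor (female): BMR = 10(126.5) + 6.25(193) − 5(84) − 161 = 1265 + 1206.25 − 420 − 161 = 1890.25 kcal/day.
TEE = BMR × activity factor = 1890.25 × 1.3 = 2457.325 kcal/day.

2457 kcal per day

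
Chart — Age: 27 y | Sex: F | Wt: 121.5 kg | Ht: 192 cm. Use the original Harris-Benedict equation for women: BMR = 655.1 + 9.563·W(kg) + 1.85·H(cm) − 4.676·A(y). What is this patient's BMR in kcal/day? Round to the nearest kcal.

2046 kcal/day

Harris-Benedict: BMR = 655.1 + 9.563(121.5) + 1.85(192) − 4.676(27) = 2045.9525 kcal/day.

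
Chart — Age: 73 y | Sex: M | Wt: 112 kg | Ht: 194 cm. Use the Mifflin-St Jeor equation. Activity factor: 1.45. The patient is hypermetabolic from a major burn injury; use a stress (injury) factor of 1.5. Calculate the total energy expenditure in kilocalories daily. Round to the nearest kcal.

Mifflin-St Jeor (male): BMR = 10(112) + 6.25(194) − 5(73) + 5 = 1120 + 1212.5 − 365 + 5 = 1972.5 kcal/day.
TEE = BMR × activity factor = 1972.5 × 1.45 = 2860.125 kcal/day.
Apply stress factor: 2860.125 × 1.5 = 4290.1875 kcal/day.

4290 kilocalories daily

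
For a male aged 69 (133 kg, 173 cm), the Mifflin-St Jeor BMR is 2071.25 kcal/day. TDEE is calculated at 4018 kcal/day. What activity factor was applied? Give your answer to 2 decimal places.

Activity factor = TEE ÷ BMR = 4018 ÷ 2071.25 = 1.94.

1.94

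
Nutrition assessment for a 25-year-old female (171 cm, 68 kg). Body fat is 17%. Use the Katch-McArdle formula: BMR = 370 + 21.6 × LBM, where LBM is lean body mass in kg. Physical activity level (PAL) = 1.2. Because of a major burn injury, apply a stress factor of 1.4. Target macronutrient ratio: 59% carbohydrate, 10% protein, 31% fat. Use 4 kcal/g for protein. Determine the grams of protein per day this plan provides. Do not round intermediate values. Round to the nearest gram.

67 g/day

LBM = 68 × (1 − 0.17) = 56.44 kg. Katch-McArdle: BMR = 370 + 21.6 × 56.44 = 1589.104 kcal/day.
TEE = 1589.104 × 1.2 = 1906.9248 kcal/day.
With stress factor 1.4: 1906.9248 × 1.4 = 2669.6947 kcal/day.
Protein energy = 10% × 2669.6947 = 266.9695 kcal.
Protein = 266.9695 ÷ 4 kcal/g = 66.7424 g.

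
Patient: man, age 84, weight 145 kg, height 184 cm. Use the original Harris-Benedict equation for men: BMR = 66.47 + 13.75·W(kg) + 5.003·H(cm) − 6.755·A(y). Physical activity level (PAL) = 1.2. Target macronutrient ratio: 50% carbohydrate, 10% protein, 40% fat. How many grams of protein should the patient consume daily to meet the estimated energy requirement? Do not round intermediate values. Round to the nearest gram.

Harris-Benedict: BMR = 66.47 + 13.75(145) + 5.003(184) − 6.755(84) = 2413.352 kcal/day.
TEE = 2413.352 × 1.2 = 2896.0224 kcal/day.
Protein energy = 10% × 2896.0224 = 289.6022 kcal.
Protein = 289.6022 ÷ 4 kcal/g = 72.4006 g.

72 g/day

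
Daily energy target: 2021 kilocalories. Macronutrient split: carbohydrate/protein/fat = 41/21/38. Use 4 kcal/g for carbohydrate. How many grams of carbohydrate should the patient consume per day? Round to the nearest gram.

Carbohydrate energy = 41% × 2021 = 828.61 kcal.
At 4 kcal/g: 828.61 ÷ 4 = 207.1525 g.

207 g/day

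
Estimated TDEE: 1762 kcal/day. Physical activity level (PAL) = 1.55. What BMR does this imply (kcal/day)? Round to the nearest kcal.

1137 kcal/day

BMR = TEE ÷ activity factor = 1762 ÷ 1.55 = 1136.7742 kcal/day.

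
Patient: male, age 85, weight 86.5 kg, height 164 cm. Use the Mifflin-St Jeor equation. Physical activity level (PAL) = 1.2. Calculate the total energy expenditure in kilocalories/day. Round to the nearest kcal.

1764 kilocalories/day

Mifflin-St Jeor (male): BMR = 10(86.5) + 6.25(164) − 5(85) + 5 = 865 + 1025 − 425 + 5 = 1470 kcal/day.
TEE = BMR × activity factor = 1470 × 1.2 = 1764 kcal/day.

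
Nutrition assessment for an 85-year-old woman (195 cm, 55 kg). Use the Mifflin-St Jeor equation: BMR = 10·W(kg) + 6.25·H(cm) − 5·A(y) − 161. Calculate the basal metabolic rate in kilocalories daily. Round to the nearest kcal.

Mifflin-St Jeor (female): BMR = 10(55) + 6.25(195) − 5(85) − 161 = 550 + 1218.75 − 425 − 161 = 1182.75 kcal/day.

1183 kilocalories daily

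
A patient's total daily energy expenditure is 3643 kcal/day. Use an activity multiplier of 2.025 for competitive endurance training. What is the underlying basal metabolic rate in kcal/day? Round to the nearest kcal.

BMR = TEE ÷ activity factor = 3643 ÷ 2.025 = 1799.0123 kcal/day.

1799 kcal/day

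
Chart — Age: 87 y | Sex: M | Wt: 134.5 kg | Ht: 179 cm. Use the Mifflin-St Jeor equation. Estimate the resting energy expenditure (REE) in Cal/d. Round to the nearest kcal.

2034 Cal/d

Mifflin-St Jeor (male): BMR = 10(134.5) + 6.25(179) − 5(87) + 5 = 1345 + 1118.75 − 435 + 5 = 2033.75 kcal/day.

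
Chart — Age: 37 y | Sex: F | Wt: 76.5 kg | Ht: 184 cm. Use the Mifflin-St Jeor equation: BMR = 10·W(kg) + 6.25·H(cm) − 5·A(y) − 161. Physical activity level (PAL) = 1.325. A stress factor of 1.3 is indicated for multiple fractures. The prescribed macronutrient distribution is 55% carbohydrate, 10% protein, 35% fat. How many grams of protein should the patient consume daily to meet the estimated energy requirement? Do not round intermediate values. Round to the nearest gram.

Mifflin-St Jeor (female): BMR = 10(76.5) + 6.25(184) − 5(37) − 161 = 765 + 1150 − 185 − 161 = 1569 kcal/day.
TEE = 1569 × 1.325 = 2078.925 kcal/day.
With stress factor 1.3: 2078.925 × 1.3 = 2702.6025 kcal/day.
Protein energy = 10% × 2702.6025 = 270.2603 kcal.
Protein = 270.2603 ÷ 4 kcal/g = 67.5651 g.

68 g/day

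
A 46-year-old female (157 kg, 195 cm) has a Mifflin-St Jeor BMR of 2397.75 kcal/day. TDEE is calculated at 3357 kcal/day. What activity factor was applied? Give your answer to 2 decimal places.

Activity factor = TEE ÷ BMR = 3357 ÷ 2397.75 = 1.4.

1.40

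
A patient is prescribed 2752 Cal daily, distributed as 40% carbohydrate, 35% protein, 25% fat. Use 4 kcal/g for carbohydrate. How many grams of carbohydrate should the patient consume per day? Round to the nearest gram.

Carbohydrate energy = 40% × 2752 = 1100.8 kcal.
At 4 kcal/g: 1100.8 ÷ 4 = 275.2 g.

275 g/day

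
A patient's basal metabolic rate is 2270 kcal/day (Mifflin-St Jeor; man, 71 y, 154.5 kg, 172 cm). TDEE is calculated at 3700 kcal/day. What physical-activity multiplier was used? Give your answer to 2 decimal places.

1.63

Activity factor = TEE ÷ BMR = 3700 ÷ 2270 = 1.63.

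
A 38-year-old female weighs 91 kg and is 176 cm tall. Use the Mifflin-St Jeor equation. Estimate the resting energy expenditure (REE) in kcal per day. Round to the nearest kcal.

Mifflin-St Jeor (female): BMR = 10(91) + 6.25(176) − 5(38) − 161 = 910 + 1100 − 190 − 161 = 1659 kcal/day.

1659 kcal per day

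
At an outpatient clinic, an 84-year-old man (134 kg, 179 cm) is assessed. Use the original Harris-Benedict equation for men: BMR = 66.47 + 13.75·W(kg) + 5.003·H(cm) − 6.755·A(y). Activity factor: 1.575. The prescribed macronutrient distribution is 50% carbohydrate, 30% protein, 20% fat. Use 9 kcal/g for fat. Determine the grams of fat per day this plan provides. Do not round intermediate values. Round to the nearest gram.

78 g/day

Harris-Benedict: BMR = 66.47 + 13.75(134) + 5.003(179) − 6.755(84) = 2237.087 kcal/day.
TEE = 2237.087 × 1.575 = 3523.412 kcal/day.
Fat energy = 20% × 3523.412 = 704.6824 kcal.
Fat = 704.6824 ÷ 9 kcal/g = 78.298 g.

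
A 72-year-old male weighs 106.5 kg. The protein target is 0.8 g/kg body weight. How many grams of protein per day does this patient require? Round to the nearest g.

Protein = 0.8 g/kg × 106.5 kg = 85.2 g/day.

85 g/day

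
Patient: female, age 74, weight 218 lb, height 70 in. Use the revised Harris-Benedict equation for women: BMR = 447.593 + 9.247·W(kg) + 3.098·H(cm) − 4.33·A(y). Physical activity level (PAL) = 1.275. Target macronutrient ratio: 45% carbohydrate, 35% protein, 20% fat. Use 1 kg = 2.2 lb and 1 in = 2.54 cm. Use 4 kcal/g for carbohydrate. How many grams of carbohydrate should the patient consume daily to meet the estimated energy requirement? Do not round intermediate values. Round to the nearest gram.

Convert to metric: weight = 218 ÷ 2.2 = 99.0909 kg; height = 70 × 2.54 = 177.8 cm.
Harris-Benedict: BMR = 447.593 + 9.247(99.0909) + 3.098(177.8) − 4.33(74) = 1594.291 kcal/day.
TEE = 1594.291 × 1.275 = 2032.7211 kcal/day.
Carbohydrate energy = 45% × 2032.7211 = 914.7245 kcal.
Carbohydrate = 914.7245 ÷ 4 kcal/g = 228.6811 g.

229 g/day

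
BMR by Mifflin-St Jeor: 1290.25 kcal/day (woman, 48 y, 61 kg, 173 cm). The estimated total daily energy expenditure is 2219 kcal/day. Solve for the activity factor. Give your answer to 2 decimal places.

1.72

Activity factor = TEE ÷ BMR = 2219 ÷ 1290.25 = 1.72.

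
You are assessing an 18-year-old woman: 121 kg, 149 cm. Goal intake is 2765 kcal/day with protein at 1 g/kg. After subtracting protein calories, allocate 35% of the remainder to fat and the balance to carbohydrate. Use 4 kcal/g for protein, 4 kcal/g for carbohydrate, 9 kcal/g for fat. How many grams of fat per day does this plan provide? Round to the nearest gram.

Protein = 1 × 121 = 121 g → 121 × 4 = 484 kcal.
Non-protein calories = 2765 − 484 = 2281 kcal.
Fat: 35% × 2281 = 798.35 kcal; carbohydrate: 1482.65 kcal.
Fat: 798.35 kcal ÷ 9 kcal/g = 88.7056 g.

89 g/day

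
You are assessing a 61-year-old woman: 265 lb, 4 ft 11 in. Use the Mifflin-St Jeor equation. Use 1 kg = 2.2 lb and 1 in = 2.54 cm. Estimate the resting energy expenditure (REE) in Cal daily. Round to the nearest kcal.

Convert to metric: weight = 265 ÷ 2.2 = 120.4545 kg; height = (4×12 + 11) × 2.54 = 59 × 2.54 = 149.86 cm.
Mifflin-St Jeor (female): BMR = 10(120.4545) + 6.25(149.86) − 5(61) − 161 = 1204.5455 + 936.625 − 305 − 161 = 1675.1705 kcal/day.

1675 Cal daily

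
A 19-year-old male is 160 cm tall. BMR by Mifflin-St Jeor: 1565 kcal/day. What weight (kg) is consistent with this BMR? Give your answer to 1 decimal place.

65.5 kg

1565 = 10·W + 6.25(160) − 5(19) + 5
10·W = 1565 − 910 = 655, so W = 65.5 kg.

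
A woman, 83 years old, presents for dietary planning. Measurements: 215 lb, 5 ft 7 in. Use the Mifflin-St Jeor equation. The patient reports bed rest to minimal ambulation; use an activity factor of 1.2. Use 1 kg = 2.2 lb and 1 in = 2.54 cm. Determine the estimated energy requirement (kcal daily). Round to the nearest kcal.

1758 kcal daily

Convert to metric: weight = 215 ÷ 2.2 = 97.7273 kg; height = (5×12 + 7) × 2.54 = 67 × 2.54 = 170.18 cm.
Mifflin-St Jeor (female): BMR = 10(97.7273) + 6.25(170.18) − 5(83) − 161 = 977.2727 + 1063.625 − 415 − 161 = 1464.8977 kcal/day.
TEE = BMR × activity factor = 1464.8977 × 1.2 = 1757.8773 kcal/day.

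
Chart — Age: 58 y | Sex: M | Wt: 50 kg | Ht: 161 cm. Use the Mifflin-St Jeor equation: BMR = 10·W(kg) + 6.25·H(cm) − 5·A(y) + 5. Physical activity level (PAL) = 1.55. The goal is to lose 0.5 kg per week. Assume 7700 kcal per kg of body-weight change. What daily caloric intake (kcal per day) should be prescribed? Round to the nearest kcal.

Mifflin-St Jeor (male): BMR = 10(50) + 6.25(161) − 5(58) + 5 = 500 + 1006.25 − 290 + 5 = 1221.25 kcal/day.
TEE = 1221.25 × 1.55 = 1892.9375 kcal/day.
Required daily deficit = 0.5 × 7700 ÷ 7 = 550 kcal/day.
Target intake = 1892.9375 − 550 = 1342.9375 kcal/day.

1343 kcal per day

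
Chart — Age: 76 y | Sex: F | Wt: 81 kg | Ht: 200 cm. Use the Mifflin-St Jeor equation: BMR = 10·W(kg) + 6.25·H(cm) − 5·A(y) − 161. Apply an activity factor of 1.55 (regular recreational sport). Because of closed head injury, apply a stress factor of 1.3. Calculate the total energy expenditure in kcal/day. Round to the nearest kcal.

3061 kcal/day

Mifflin-St Jeor (female): BMR = 10(81) + 6.25(200) − 5(76) − 161 = 810 + 1250 − 380 − 161 = 1519 kcal/day.
TEE = BMR × activity factor = 1519 × 1.55 = 2354.45 kcal/day.
Apply stress factor: 2354.45 × 1.3 = 3060.785 kcal/day.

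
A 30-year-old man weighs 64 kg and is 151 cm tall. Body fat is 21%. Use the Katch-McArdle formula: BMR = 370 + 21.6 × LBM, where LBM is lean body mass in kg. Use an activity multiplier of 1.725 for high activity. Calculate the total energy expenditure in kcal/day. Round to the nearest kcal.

2522 kcal/day

LBM = 64 × (1 − 0.21) = 50.56 kg. Katch-McArdle: BMR = 370 + 21.6 × 50.56 = 1462.096 kcal/day.
TEE = BMR × activity factor = 1462.096 × 1.725 = 2522.1156 kcal/day.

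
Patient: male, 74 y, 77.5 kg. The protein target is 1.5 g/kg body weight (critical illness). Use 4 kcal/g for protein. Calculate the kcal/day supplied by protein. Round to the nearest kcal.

465 kcal/day

Protein = 1.5 g/kg × 77.5 kg = 116.25 g/day.
Protein energy = 116.25 g × 4 kcal/g = 465 kcal/day.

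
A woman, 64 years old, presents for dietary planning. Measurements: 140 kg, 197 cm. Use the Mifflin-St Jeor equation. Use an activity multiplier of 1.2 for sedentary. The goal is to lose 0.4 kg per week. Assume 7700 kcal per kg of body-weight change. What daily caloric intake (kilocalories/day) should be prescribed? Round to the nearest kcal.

2140 kilocalories/day

Mifflin-St Jeor (female): BMR = 10(140) + 6.25(197) − 5(64) − 161 = 1400 + 1231.25 − 320 − 161 = 2150.25 kcal/day.
TEE = 2150.25 × 1.2 = 2580.3 kcal/day.
Required daily deficit = 0.4 × 7700 ÷ 7 = 440 kcal/day.
Target intake = 2580.3 − 440 = 2140.3 kcal/day.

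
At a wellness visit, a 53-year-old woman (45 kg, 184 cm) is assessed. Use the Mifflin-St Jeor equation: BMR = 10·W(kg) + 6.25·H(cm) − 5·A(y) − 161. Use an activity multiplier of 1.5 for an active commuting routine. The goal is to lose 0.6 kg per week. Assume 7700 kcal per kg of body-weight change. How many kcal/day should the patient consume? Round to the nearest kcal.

1101 kcal/day

Mifflin-St Jeor (female): BMR = 10(45) + 6.25(184) − 5(53) − 161 = 450 + 1150 − 265 − 161 = 1174 kcal/day.
TEE = 1174 × 1.5 = 1761 kcal/day.
Required daily deficit = 0.6 × 7700 ÷ 7 = 660 kcal/day.
Target intake = 1761 − 660 = 1101 kcal/day.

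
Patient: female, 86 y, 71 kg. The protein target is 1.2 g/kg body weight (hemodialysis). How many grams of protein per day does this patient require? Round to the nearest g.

Protein = 1.2 g/kg × 71 kg = 85.2 g/day.

85 g/day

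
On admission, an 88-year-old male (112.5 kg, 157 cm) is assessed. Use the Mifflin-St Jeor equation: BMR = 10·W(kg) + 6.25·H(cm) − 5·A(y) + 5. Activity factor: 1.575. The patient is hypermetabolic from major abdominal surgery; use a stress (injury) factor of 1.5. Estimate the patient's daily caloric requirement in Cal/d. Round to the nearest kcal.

3948 Cal/d

Mifflin-St Jeor (male): BMR = 10(112.5) + 6.25(157) − 5(88) + 5 = 1125 + 981.25 − 440 + 5 = 1671.25 kcal/day.
TEE = BMR × activity factor = 1671.25 × 1.575 = 2632.2188 kcal/day.
Apply stress factor: 2632.2188 × 1.5 = 3948.3281 kcal/day.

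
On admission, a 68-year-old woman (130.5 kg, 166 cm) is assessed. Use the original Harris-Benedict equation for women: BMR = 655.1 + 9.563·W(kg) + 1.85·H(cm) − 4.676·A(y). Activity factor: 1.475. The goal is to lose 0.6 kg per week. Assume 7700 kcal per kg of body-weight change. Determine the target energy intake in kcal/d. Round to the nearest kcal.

2131 kcal/d

Harris-Benedict: BMR = 655.1 + 9.563(130.5) + 1.85(166) − 4.676(68) = 1892.2035 kcal/day.
TEE = 1892.2035 × 1.475 = 2791.0002 kcal/day.
Required daily deficit = 0.6 × 7700 ÷ 7 = 660 kcal/day.
Target intake = 2791.0002 − 660 = 2131.0002 kcal/day.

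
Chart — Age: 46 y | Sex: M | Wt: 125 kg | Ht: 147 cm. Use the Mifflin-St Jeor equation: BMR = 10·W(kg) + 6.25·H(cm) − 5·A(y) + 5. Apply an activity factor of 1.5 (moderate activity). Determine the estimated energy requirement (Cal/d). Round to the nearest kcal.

2916 Cal/d

Mifflin-St Jeor (male): BMR = 10(125) + 6.25(147) − 5(46) + 5 = 1250 + 918.75 − 230 + 5 = 1943.75 kcal/day.
TEE = BMR × activity factor = 1943.75 × 1.5 = 2915.625 kcal/day.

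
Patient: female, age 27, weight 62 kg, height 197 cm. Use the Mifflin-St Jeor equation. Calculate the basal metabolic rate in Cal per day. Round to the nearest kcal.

Mifflin-St Jeor (female): BMR = 10(62) + 6.25(197) − 5(27) − 161 = 620 + 1231.25 − 135 − 161 = 1555.25 kcal/day.

1555 Cal per day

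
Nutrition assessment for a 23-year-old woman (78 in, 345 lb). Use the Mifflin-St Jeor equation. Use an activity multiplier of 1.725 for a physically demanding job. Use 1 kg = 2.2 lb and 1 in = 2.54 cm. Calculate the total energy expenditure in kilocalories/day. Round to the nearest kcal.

4365 kilocalories/day

Convert to metric: weight = 345 ÷ 2.2 = 156.8182 kg; height = 78 × 2.54 = 198.12 cm.
Mifflin-St Jeor (female): BMR = 10(156.8182) + 6.25(198.12) − 5(23) − 161 = 1568.1818 + 1238.25 − 115 − 161 = 2530.4318 kcal/day.
TEE = BMR × activity factor = 2530.4318 × 1.725 = 4364.9949 kcal/day.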